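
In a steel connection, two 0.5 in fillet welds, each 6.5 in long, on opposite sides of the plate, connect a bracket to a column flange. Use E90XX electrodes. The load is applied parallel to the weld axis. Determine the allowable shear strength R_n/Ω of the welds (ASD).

R_n/Ω ≈ 124 kip

E90XX → F_EXX = 90 ksi.
Effective throat t_e = 0.707 × 0.5 = 0.3535 in.
Total length L = 13 in; A_we = 0.3535 × 13 = 4.595 in².
F_nw = 0.6 F_EXX = 0.6 × 90 = 54 ksi.
R_n = 54 × 4.595 = 248.2 kip; R_n/Ω = 248.2/2.0 = 124.1 kip.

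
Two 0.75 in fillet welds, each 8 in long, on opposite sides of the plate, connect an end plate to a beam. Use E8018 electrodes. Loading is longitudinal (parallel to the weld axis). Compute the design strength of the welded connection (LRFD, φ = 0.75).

E80XX → F_EXX = 80 ksi.
Effective throat t_e = 0.707 × 0.75 = 0.5302 in.
Total length L = 16 in; A_we = 0.5302 × 16 = 8.484 in².
F_nw = 0.6 F_EXX = 0.6 × 80 = 48 ksi.
φR_n = 0.75 × 48 × 8.484 = 305.4 kip.

φR_n ≈ 305 kip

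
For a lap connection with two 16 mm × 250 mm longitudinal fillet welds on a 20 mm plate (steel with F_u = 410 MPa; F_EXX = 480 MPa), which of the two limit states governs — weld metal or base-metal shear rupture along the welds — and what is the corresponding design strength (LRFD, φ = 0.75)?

t_e = 0.707 × 16 = 11.31 mm; L = 500 mm.
Weld metal: φR_n = 0.75 × 0.6 × 480 × 11.31 × 500 × 10⁻³ = 1222 kN.
Base metal (shear rupture): φR_n = 0.75 × 0.6 × 410 × 20 × 500 × 10⁻³ = 1845 kN.
Governing: weld metal.

φR_n ≈ 1220 kN (weld metal governs)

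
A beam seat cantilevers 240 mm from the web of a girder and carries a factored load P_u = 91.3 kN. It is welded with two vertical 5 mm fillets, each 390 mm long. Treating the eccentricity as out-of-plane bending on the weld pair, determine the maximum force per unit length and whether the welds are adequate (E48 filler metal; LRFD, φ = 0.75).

E48XX → F_EXX = 480 MPa.
L_w = 2 × 390 = 780 mm; section modulus (unit throat) S = 2 × L²/6 = 50700 mm².
Direct shear f_v = P/L_w = 91.3×10³/780 = 117.1 N/mm.
Moment M = P × e = 91.3×10³ × 240 = 21912000 N·mm; bending f_b = M/S = 432.2 N/mm.
f_max = √(f_v² + f_b²) = √(117.1² + 432.2²) = 447.8 N/mm.
φr_n = 0.75 × 0.6 × 480 × (0.707 × 5) = 763.6 N/mm → adequate.

f_max ≈ 448 N/mm; adequate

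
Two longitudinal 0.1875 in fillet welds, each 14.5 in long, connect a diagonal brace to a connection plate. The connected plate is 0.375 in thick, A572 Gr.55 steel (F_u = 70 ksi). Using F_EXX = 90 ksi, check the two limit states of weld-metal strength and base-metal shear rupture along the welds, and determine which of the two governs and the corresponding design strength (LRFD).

φR_n ≈ 156 kips (weld metal governs)

t_e = 0.707 × 0.1875 = 0.1326 in; L = 29 in.
Weld metal: φR_n = 0.75 × 0.6 × 90 × 0.1326 × 29 = 155.7 kips.
Base metal (shear rupture): φR_n = 0.75 × 0.6 × 70 × 0.375 × 29 = 342.6 kips.
Governing: weld metal.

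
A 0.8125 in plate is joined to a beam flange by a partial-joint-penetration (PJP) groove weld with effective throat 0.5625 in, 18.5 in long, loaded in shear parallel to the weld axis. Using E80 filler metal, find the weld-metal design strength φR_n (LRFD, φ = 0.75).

φR_n ≈ 375 kip

E80XX → F_EXX = 80 ksi.
Effective throat (given) t_e = 0.5625 in.
A_we = 0.5625 × 18.5 = 10.41 in².
F_nw = 0.6 F_EXX = 48 ksi.
φR_n = 0.75 × 48 × 10.41 = 374.6 kip.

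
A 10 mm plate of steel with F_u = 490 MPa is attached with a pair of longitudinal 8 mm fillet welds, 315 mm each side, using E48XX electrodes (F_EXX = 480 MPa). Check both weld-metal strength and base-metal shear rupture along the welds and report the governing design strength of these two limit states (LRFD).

φR_n ≈ 770 kN (weld metal governs)

t_e = 0.707 × 8 = 5.656 mm; L = 630 mm.
Weld metal: φR_n = 0.75 × 0.6 × 480 × 5.656 × 630 × 10⁻³ = 769.7 kN.
Base metal (shear rupture): φR_n = 0.75 × 0.6 × 490 × 10 × 630 × 10⁻³ = 1389 kN.
Governing: weld metal.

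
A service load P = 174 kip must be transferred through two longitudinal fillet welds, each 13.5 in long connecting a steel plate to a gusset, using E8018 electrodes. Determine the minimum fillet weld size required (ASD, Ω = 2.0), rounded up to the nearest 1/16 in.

w = 7/16 in

E80XX → F_EXX = 80 ksi.
Total weld length L = 27 in.
Required throat t_e = P × Ω / (0.6 F_EXX × L) = 174 × 2.0 / (0.6 × 80 × 27) = 0.2685 in.
Required leg w = t_e / 0.707 = 0.3798 in → use 7/16 in.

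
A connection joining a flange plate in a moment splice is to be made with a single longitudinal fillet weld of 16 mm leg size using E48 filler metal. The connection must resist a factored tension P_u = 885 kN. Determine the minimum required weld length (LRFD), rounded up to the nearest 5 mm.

E48XX → F_EXX = 480 MPa.
Throat t_e = 0.707 × 16 = 11.31 mm.
φr_n = 0.75 × 0.6 × 480 × 11.31 × 10⁻³ = 2.443 kN/mm.
L_req = P_u / φr_n = 885 / 2.443 = 362.2 mm total.
Round up → use L = 365 mm.

L = 365 mm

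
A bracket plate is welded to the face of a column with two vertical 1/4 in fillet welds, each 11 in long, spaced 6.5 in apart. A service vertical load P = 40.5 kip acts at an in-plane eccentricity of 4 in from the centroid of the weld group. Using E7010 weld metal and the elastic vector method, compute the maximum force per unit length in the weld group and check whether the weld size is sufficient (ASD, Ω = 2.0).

E70XX → F_EXX = 70 ksi.
Total weld length L_w = 22 in. Treat welds as unit-width lines.
Polar moment about centroid: J = 2[d³/12 + d(b/2)²] = 2[11³/12 + 11×3.25²] = 454.2 in³.
Direct shear f_v = P/L_w = 40.5 / 22 = 1.841 kip/in (vertical).
Torsion M = P·e = 40.5 × 4 = 162 kip·in.
Critical point at (x, y) = (3.25, 5.5) from centroid. f_tx = M·y/J = 1.962 kip/in; f_ty = M·x/J = 1.159 kip/in.
Resultant f_max = √[f_tx² + (f_v + f_ty)²] = √[1.962² + (1.841 + 1.159)²] = 3.584 kip/in.
Capacity per unit length: r_n/Ω = (1/2.0) × 0.6 × 70 × (0.707 × 0.25) = 3.712 kip/in.
3.584 ≤ 3.712 → adequate.

f_max ≈ 3.58 kip/in; adequate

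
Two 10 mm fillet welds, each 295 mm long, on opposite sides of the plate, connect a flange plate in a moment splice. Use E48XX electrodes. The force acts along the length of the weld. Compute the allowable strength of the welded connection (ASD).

E48XX → F_EXX = 480 MPa.
Effective throat t_e = 0.707 × 10 = 7.07 mm.
Total length L = 590 mm; A_we = 7.07 × 590 = 4171 mm².
F_nw = 0.6 F_EXX = 0.6 × 480 = 288 MPa.
R_n = 288 × 4171 × 10⁻³ = 1201 kN; R_n/Ω = 1201/2.0 = 600.7 kN.

R_n/Ω ≈ 601 kN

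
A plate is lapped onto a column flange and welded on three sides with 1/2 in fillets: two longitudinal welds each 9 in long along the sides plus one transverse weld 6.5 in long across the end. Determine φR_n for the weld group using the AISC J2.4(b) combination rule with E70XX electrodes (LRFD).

E70XX → F_EXX = 70 ksi.
t_e = 0.707 × 0.5 = 0.3535 in.
R_nwl = 0.6 × 70 × 0.3535 × 18 = 267.2 kip (longitudinal, 2 welds).
R_nwt = 0.6 × 70 × 0.3535 × 6.5 = 96.51 kip (transverse, base value).
(i) R_nwl + R_nwt = 363.8 kip; (ii) 0.85 R_nwl + 1.5 R_nwt = 371.9 kip.
R_n = max = 371.9 kip [governs: (ii)]; φR_n = 278.9 kip.

φR_n ≈ 279 kip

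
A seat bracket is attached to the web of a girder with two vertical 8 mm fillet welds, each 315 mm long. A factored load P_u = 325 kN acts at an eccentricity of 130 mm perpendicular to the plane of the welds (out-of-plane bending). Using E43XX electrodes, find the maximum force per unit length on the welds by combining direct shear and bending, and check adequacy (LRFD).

f_max ≈ 1380 N/mm; NOT adequate

E43XX → F_EXX = 430 MPa.
L_w = 2 × 315 = 630 mm; section modulus (unit throat) S = 2 × L²/6 = 33080 mm².
Direct shear f_v = P/L_w = 325×10³/630 = 515.9 N/mm.
Moment M = P × e = 325×10³ × 130 = 42250000 N·mm; bending f_b = M/S = 1277 N/mm.
f_max = √(f_v² + f_b²) = √(515.9² + 1277²) = 1378 N/mm.
φr_n = 0.75 × 0.6 × 430 × (0.707 × 8) = 1094 N/mm → NOT adequate.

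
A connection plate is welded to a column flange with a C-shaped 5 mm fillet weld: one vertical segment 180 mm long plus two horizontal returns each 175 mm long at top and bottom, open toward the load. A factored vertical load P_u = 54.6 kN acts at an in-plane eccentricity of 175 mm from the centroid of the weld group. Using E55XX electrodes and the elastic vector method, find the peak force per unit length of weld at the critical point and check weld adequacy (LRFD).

E55XX → F_EXX = 550 MPa.
Total weld length L_w = 530 mm. Treat welds as unit-width lines.
Centroid: x̄ = 2×175×87.5 / 530 = 57.78 mm from the vertical weld.
Polar moment about centroid: J = I_x + I_y = [180³/12 + 2×175×90²] + [180×57.78² + 2(175³/12 + 175×29.72²)] = 5124000 mm³.
Direct shear f_v = P/L_w = 54.6×10³ / 530 = 103 N/mm (vertical).
Torsion M = P·e = 54.6×10³ × 175 = 9555000 N·mm.
Critical point at (x, y) = (117.2, 90) from centroid. f_tx = M·y/J = 167.8 N/mm; f_ty = M·x/J = 218.6 N/mm.
Resultant f_max = √[f_tx² + (f_v + f_ty)²] = √[167.8² + (103 + 218.6)²] = 362.7 N/mm.
Capacity per unit length: φr_n = 0.75 × 0.6 × 550 × (0.707 × 5) = 874.9 N/mm.
362.7 ≤ 874.9 → adequate.

f_max ≈ 363 N/mm; adequate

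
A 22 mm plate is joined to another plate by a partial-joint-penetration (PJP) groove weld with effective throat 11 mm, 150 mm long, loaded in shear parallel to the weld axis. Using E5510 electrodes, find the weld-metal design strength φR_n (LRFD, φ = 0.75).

φR_n ≈ 408 kN

E55XX → F_EXX = 550 MPa.
Effective throat (given) t_e = 11 mm.
A_we = 11 × 150 = 1650 mm².
F_nw = 0.6 F_EXX = 330 MPa.
φR_n = 0.75 × 330 × 1650 × 10⁻³ = 408.4 kN.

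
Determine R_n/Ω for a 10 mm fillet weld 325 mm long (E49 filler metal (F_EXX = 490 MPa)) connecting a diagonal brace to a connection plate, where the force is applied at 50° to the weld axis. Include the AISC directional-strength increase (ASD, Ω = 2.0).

t_e = 0.707 × 10 = 7.07 mm; A_we = 7.07 × 325 = 2298 mm².
Directional factor: 1.0 + 0.5 sin^1.5(50°) = 1.335.
F_nw = 0.6 × 490 × 1.335 = 392.6 MPa.
R_n/Ω = (392.6 × 2298) / 2.0 × 10⁻³ = 451 kN.

R_n/Ω ≈ 451 kN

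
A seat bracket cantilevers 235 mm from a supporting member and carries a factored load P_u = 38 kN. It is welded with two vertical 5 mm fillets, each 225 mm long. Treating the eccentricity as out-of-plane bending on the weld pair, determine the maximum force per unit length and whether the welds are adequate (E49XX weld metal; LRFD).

f_max ≈ 536 N/mm; adequate

E49XX → F_EXX = 490 MPa.
L_w = 2 × 225 = 450 mm; section modulus (unit throat) S = 2 × L²/6 = 16880 mm².
Direct shear f_v = P/L_w = 38×10³/450 = 84.44 N/mm.
Moment M = P × e = 38×10³ × 235 = 8930000 N·mm; bending f_b = M/S = 529.2 N/mm.
f_max = √(f_v² + f_b²) = √(84.44² + 529.2²) = 535.9 N/mm.
φr_n = 0.75 × 0.6 × 490 × (0.707 × 5) = 779.5 N/mm → adequate.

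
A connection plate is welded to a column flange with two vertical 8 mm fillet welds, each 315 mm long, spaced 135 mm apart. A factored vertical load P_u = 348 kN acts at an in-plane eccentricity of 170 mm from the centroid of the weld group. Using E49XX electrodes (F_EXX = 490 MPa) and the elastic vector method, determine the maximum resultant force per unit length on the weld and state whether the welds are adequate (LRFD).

f_max ≈ 1560 N/mm; NOT adequate

Total weld length L_w = 630 mm. Treat welds as unit-width lines.
Polar moment about centroid: J = 2[d³/12 + d(b/2)²] = 2[315³/12 + 315×67.5²] = 8080000 mm³.
Direct shear f_v = P/L_w = 348×10³ / 630 = 552.4 N/mm (vertical).
Torsion M = P·e = 348×10³ × 170 = 59160000 N·mm.
Critical point at (x, y) = (67.5, 157.5) from centroid. f_tx = M·y/J = 1153 N/mm; f_ty = M·x/J = 494.2 N/mm.
Resultant f_max = √[f_tx² + (f_v + f_ty)²] = √[1153² + (552.4 + 494.2)²] = 1557 N/mm.
Capacity per unit length: φr_n = 0.75 × 0.6 × 490 × (0.707 × 8) = 1247 N/mm.
1557 > 1247 → NOT adequate.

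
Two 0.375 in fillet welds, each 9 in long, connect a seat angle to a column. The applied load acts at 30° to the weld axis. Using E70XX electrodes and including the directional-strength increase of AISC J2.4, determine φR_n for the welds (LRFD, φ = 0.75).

E70XX → F_EXX = 70 ksi.
t_e = 0.707 × 0.375 = 0.2651 in; A_we = 0.2651 × 18 = 4.772 in².
Directional factor: 1.0 + 0.5 sin^1.5(30°) = 1.177.
F_nw = 0.6 × 70 × 1.177 = 49.42 ksi.
φR_n = 0.75 × 49.42 × 4.772 = 176.9 kip.

φR_n ≈ 177 kip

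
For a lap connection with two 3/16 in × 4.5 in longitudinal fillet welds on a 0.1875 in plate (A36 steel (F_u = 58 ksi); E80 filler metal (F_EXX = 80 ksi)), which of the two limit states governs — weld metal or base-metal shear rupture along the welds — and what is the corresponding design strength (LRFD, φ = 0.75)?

t_e = 0.707 × 0.1875 = 0.1326 in; L = 9 in.
Weld metal: φR_n = 0.75 × 0.6 × 80 × 0.1326 × 9 = 42.95 kips.
Base metal (shear rupture): φR_n = 0.75 × 0.6 × 58 × 0.1875 × 9 = 44.04 kips.
Governing: weld metal.

φR_n ≈ 43 kips (weld metal governs)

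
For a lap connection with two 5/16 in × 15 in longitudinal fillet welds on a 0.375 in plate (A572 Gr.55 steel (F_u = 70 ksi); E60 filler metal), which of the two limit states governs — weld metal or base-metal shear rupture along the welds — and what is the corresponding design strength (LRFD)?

φR_n ≈ 179 kip (weld metal governs)

E60XX → F_EXX = 60 ksi.
t_e = 0.707 × 0.3125 = 0.2209 in; L = 30 in.
Weld metal: φR_n = 0.75 × 0.6 × 60 × 0.2209 × 30 = 179 kip.
Base metal (shear rupture): φR_n = 0.75 × 0.6 × 70 × 0.375 × 30 = 354.4 kip.
Governing: weld metal.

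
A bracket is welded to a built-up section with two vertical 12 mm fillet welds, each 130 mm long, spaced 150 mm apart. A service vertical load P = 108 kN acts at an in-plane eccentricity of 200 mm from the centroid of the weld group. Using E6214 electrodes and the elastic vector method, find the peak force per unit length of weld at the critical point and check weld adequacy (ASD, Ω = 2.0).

E62XX → F_EXX = 620 MPa.
Total weld length L_w = 260 mm. Treat welds as unit-width lines.
Polar moment about centroid: J = 2[d³/12 + d(b/2)²] = 2[130³/12 + 130×75²] = 1829000 mm³.
Direct shear f_v = P/L_w = 108×10³ / 260 = 415.4 N/mm (vertical).
Torsion M = P·e = 108×10³ × 200 = 21600000 N·mm.
Critical point at (x, y) = (75, 65) from centroid. f_tx = M·y/J = 767.8 N/mm; f_ty = M·x/J = 885.9 N/mm.
Resultant f_max = √[f_tx² + (f_v + f_ty)²] = √[767.8² + (415.4 + 885.9)²] = 1511 N/mm.
Capacity per unit length: r_n/Ω = (1/2.0) × 0.6 × 620 × (0.707 × 12) = 1578 N/mm.
1511 ≤ 1578 → adequate.

f_max ≈ 1510 N/mm; adequate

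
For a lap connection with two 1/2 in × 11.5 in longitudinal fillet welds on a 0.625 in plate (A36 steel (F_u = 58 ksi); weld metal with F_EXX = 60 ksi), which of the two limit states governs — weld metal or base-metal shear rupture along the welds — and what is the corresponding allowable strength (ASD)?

R_n/Ω ≈ 146 kips (weld metal governs)

t_e = 0.707 × 0.5 = 0.3535 in; L = 23 in.
Weld metal: R_n/Ω = (1/2.0) × 0.6 × 60 × 0.3535 × 23 = 146.3 kips.
Base metal (shear rupture): R_n/Ω = (1/2.0) × 0.6 × 58 × 0.625 × 23 = 250.1 kips.
Governing: weld metal.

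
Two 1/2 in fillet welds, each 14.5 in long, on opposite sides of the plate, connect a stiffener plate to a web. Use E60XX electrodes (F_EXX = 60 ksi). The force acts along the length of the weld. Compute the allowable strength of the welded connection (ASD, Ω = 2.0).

Effective throat t_e = 0.707 × 0.5 = 0.3535 in.
Total length L = 29 in; A_we = 0.3535 × 29 = 10.25 in².
F_nw = 0.6 F_EXX = 0.6 × 60 = 36 ksi.
R_n = 36 × 10.25 = 369.1 kip; R_n/Ω = 369.1/2.0 = 184.5 kip.

R_n/Ω ≈ 185 kip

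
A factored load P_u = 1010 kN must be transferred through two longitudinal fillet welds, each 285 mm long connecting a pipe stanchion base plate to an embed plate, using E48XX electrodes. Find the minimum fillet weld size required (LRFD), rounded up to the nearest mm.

w = 12 mm

E48XX → F_EXX = 480 MPa.
Total weld length L = 570 mm.
Required throat t_e = P_u / (φ × 0.6 F_EXX × L) = 1010 / (0.75 × 0.6 × 480 × 570 × 10⁻³) = 8.203 mm.
Required leg w = t_e / 0.707 = 11.6 mm → use 12 mm.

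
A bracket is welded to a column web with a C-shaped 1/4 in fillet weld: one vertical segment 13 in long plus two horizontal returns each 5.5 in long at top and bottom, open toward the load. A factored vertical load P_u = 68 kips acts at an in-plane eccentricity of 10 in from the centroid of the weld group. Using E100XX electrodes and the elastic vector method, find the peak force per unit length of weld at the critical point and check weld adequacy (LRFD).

f_max ≈ 9.18 kip/in; NOT adequate

E100XX → F_EXX = 100 ksi.
Total weld length L_w = 24 in. Treat welds as unit-width lines.
Centroid: x̄ = 2×5.5×2.75 / 24 = 1.26 in from the vertical weld.
Polar moment about centroid: J = I_x + I_y = [13³/12 + 2×5.5×6.5²] + [13×1.26² + 2(5.5³/12 + 5.5×1.49²)] = 720.6 in³.
Direct shear f_v = P/L_w = 68 / 24 = 2.833 kip/in (vertical).
Torsion M = P·e = 68 × 10 = 680 kip·in.
Critical point at (x, y) = (4.24, 6.5) from centroid. f_tx = M·y/J = 6.134 kip/in; f_ty = M·x/J = 4.001 kip/in.
Resultant f_max = √[f_tx² + (f_v + f_ty)²] = √[6.134² + (2.833 + 4.001)²] = 9.183 kip/in.
Capacity per unit length: φr_n = 0.75 × 0.6 × 100 × (0.707 × 0.25) = 7.954 kip/in.
9.183 > 7.954 → NOT adequate.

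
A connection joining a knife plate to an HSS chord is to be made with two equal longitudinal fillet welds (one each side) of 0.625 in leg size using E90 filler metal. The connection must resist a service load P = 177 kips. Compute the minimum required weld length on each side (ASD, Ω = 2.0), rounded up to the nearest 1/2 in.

L = 7.5 in on each side

E90XX → F_EXX = 90 ksi.
Throat t_e = 0.707 × 0.625 = 0.4419 in.
r_n/Ω = (0.6 × 90 × 0.4419) / 2.0 = 11.93 kip/in.
L_req = P / (r_n/Ω) = 177 / 11.93 = 14.84 in total.
Per side: 14.84 / 2 = 7.418 in.
Round up → use L = 7.5 in on each side.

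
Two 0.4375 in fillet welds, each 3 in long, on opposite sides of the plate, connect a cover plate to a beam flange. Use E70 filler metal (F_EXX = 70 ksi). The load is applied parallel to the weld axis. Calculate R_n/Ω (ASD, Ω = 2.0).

R_n/Ω ≈ 39 kips

Effective throat t_e = 0.707 × 0.4375 = 0.3093 in.
Total length L = 6 in; A_we = 0.3093 × 6 = 1.856 in².
F_nw = 0.6 F_EXX = 0.6 × 70 = 42 ksi.
R_n = 42 × 1.856 = 77.95 kips; R_n/Ω = 77.95/2.0 = 38.97 kips.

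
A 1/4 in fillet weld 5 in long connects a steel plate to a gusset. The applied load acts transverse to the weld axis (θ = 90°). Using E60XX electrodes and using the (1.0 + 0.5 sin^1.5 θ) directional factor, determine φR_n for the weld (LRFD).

E60XX → F_EXX = 60 ksi.
t_e = 0.707 × 0.25 = 0.1767 in; A_we = 0.1767 × 5 = 0.8837 in².
Directional factor: 1.0 + 0.5 sin^1.5(90°) = 1.5.
F_nw = 0.6 × 60 × 1.5 = 54 ksi.
φR_n = 0.75 × 54 × 0.8837 = 35.79 kip.

φR_n ≈ 35.8 kip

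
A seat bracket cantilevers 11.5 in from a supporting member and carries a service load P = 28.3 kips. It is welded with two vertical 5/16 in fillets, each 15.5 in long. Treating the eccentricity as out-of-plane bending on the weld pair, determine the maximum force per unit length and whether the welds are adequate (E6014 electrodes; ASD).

f_max ≈ 4.17 kip/in; NOT adequate

E60XX → F_EXX = 60 ksi.
L_w = 2 × 15.5 = 31 in; section modulus (unit throat) S = 2 × L²/6 = 80.08 in².
Direct shear f_v = P/L_w = 28.3/31 = 0.9129 kip/in.
Moment M = P × e = 28.3 × 11.5 = 325.45 kip·in; bending f_b = M/S = 4.064 kip/in.
f_max = √(f_v² + f_b²) = √(0.9129² + 4.064²) = 4.165 kip/in.
r_n/Ω = (1/2.0) × 0.6 × 60 × (0.707 × 0.3125) = 3.977 kip/in → NOT adequate.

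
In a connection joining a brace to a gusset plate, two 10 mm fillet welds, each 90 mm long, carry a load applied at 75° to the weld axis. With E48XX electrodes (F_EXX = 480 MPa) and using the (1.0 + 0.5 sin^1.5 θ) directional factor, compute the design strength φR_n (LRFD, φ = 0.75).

φR_n ≈ 405 kN

t_e = 0.707 × 10 = 7.07 mm; A_we = 7.07 × 180 = 1273 mm².
Directional factor: 1.0 + 0.5 sin^1.5(75°) = 1.475.
F_nw = 0.6 × 480 × 1.475 = 424.7 MPa.
φR_n = 0.75 × 424.7 × 1273 × 10⁻³ = 405.4 kN.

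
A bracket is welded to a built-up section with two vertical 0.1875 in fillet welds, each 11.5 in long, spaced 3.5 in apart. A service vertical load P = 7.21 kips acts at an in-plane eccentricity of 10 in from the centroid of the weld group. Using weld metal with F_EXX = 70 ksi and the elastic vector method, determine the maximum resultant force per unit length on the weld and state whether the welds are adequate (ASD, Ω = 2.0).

f_max ≈ 1.46 kip/in; adequate

Total weld length L_w = 23 in. Treat welds as unit-width lines.
Polar moment about centroid: J = 2[d³/12 + d(b/2)²] = 2[11.5³/12 + 11.5×1.75²] = 323.9 in³.
Direct shear f_v = P/L_w = 7.21 / 23 = 0.3135 kip/in (vertical).
Torsion M = P·e = 7.21 × 10 = 72.1 kip·in.
Critical point at (x, y) = (1.75, 5.75) from centroid. f_tx = M·y/J = 1.28 kip/in; f_ty = M·x/J = 0.3895 kip/in.
Resultant f_max = √[f_tx² + (f_v + f_ty)²] = √[1.28² + (0.3135 + 0.3895)²] = 1.46 kip/in.
Capacity per unit length: r_n/Ω = (1/2.0) × 0.6 × 70 × (0.707 × 0.1875) = 2.784 kip/in.
1.46 ≤ 2.784 → adequate.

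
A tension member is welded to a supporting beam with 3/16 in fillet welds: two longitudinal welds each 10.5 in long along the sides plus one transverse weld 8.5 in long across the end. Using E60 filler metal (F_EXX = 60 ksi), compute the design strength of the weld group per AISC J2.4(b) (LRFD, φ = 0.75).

t_e = 0.707 × 0.1875 = 0.1326 in.
R_nwl = 0.6 × 60 × 0.1326 × 21 = 100.2 kips (longitudinal, 2 welds).
R_nwt = 0.6 × 60 × 0.1326 × 8.5 = 40.56 kips (transverse, base value).
(i) R_nwl + R_nwt = 140.8 kips; (ii) 0.85 R_nwl + 1.5 R_nwt = 146 kips.
R_n = max = 146 kips [governs: (ii)]; φR_n = 109.5 kips.

φR_n ≈ 110 kips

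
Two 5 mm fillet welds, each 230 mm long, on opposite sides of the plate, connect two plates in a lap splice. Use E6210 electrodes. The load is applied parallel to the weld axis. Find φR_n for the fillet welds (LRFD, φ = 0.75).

φR_n ≈ 454 kN

E62XX → F_EXX = 620 MPa.
Effective throat t_e = 0.707 × 5 = 3.535 mm.
Total length L = 460 mm; A_we = 3.535 × 460 = 1626 mm².
F_nw = 0.6 F_EXX = 0.6 × 620 = 372 MPa.
φR_n = 0.75 × 372 × 1626 × 10⁻³ = 453.7 kN.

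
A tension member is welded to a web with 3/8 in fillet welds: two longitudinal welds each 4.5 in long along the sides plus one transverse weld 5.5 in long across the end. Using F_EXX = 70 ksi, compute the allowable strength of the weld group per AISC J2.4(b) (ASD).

t_e = 0.707 × 0.375 = 0.2651 in.
R_nwl = 0.6 × 70 × 0.2651 × 9 = 100.2 kips (longitudinal, 2 welds).
R_nwt = 0.6 × 70 × 0.2651 × 5.5 = 61.24 kips (transverse, base value).
(i) R_nwl + R_nwt = 161.5 kips; (ii) 0.85 R_nwl + 1.5 R_nwt = 177.1 kips.
R_n = max = 177.1 kips [governs: (ii)]; R_n/Ω = 88.53 kips.

R_n/Ω ≈ 88.5 kips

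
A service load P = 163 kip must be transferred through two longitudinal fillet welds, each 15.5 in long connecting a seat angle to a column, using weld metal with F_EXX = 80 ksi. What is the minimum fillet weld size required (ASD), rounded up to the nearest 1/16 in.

w = 5/16 in

Total weld length L = 31 in.
Required throat t_e = P × Ω / (0.6 F_EXX × L) = 163 × 2.0 / (0.6 × 80 × 31) = 0.2191 in.
Required leg w = t_e / 0.707 = 0.3099 in → use 5/16 in.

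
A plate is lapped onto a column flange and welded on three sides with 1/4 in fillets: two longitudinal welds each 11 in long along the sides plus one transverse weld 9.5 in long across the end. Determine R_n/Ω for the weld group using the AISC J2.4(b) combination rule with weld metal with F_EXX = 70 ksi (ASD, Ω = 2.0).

t_e = 0.707 × 0.25 = 0.1767 in.
R_nwl = 0.6 × 70 × 0.1767 × 22 = 163.3 kip (longitudinal, 2 welds).
R_nwt = 0.6 × 70 × 0.1767 × 9.5 = 70.52 kip (transverse, base value).
(i) R_nwl + R_nwt = 233.8 kip; (ii) 0.85 R_nwl + 1.5 R_nwt = 244.6 kip.
R_n = max = 244.6 kip [governs: (ii)]; R_n/Ω = 122.3 kip.

R_n/Ω ≈ 122 kip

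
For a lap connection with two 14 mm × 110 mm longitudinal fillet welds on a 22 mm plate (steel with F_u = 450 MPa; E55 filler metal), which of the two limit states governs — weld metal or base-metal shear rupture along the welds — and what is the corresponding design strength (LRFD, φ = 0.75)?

φR_n ≈ 539 kN (weld metal governs)

E55XX → F_EXX = 550 MPa.
t_e = 0.707 × 14 = 9.898 mm; L = 220 mm.
Weld metal: φR_n = 0.75 × 0.6 × 550 × 9.898 × 220 × 10⁻³ = 538.9 kN.
Base metal (shear rupture): φR_n = 0.75 × 0.6 × 450 × 22 × 220 × 10⁻³ = 980.1 kN.
Governing: weld metal.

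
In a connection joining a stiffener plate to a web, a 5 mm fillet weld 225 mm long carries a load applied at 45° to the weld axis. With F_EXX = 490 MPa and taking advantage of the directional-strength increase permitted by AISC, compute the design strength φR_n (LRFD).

t_e = 0.707 × 5 = 3.535 mm; A_we = 3.535 × 225 = 795.4 mm².
Directional factor: 1.0 + 0.5 sin^1.5(45°) = 1.297.
F_nw = 0.6 × 490 × 1.297 = 381.4 MPa.
φR_n = 0.75 × 381.4 × 795.4 × 10⁻³ = 227.5 kN.

φR_n ≈ 228 kN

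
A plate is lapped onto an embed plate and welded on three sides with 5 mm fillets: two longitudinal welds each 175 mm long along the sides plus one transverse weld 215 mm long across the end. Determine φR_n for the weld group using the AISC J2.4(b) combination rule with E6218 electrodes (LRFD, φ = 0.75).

φR_n ≈ 611 kN

E62XX → F_EXX = 620 MPa.
t_e = 0.707 × 5 = 3.535 mm.
R_nwl = 0.6 × 620 × 3.535 × 350 × 10⁻³ = 460.3 kN (longitudinal, 2 welds).
R_nwt = 0.6 × 620 × 3.535 × 215 × 10⁻³ = 282.7 kN (transverse, base value).
(i) R_nwl + R_nwt = 743 kN; (ii) 0.85 R_nwl + 1.5 R_nwt = 815.3 kN.
R_n = max = 815.3 kN [governs: (ii)]; φR_n = 611.5 kN.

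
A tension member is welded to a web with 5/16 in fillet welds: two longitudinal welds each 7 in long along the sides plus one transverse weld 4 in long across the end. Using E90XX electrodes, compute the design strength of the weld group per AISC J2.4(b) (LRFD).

φR_n ≈ 161 kip

E90XX → F_EXX = 90 ksi.
t_e = 0.707 × 0.3125 = 0.2209 in.
R_nwl = 0.6 × 90 × 0.2209 × 14 = 167 kip (longitudinal, 2 welds).
R_nwt = 0.6 × 90 × 0.2209 × 4 = 47.72 kip (transverse, base value).
(i) R_nwl + R_nwt = 214.8 kip; (ii) 0.85 R_nwl + 1.5 R_nwt = 213.6 kip.
R_n = max = 214.8 kip [governs: (i)]; φR_n = 161.1 kip.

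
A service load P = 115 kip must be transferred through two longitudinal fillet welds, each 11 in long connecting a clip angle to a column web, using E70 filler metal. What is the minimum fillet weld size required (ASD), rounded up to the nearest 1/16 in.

w = 3/8 in

E70XX → F_EXX = 70 ksi.
Total weld length L = 22 in.
Required throat t_e = P × Ω / (0.6 F_EXX × L) = 115 × 2.0 / (0.6 × 70 × 22) = 0.2489 in.
Required leg w = t_e / 0.707 = 0.3521 in → use 3/8 in.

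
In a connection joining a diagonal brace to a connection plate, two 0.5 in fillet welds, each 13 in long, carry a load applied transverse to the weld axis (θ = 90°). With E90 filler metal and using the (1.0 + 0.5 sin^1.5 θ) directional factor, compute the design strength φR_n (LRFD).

φR_n ≈ 558 kips

E90XX → F_EXX = 90 ksi.
t_e = 0.707 × 0.5 = 0.3535 in; A_we = 0.3535 × 26 = 9.191 in².
Directional factor: 1.0 + 0.5 sin^1.5(90°) = 1.5.
F_nw = 0.6 × 90 × 1.5 = 81 ksi.
φR_n = 0.75 × 81 × 9.191 = 558.4 kips.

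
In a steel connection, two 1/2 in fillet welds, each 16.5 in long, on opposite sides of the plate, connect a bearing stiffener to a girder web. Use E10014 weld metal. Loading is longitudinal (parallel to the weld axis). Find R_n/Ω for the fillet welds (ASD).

R_n/Ω ≈ 350 kip

E100XX → F_EXX = 100 ksi.
Effective throat t_e = 0.707 × 0.5 = 0.3535 in.
Total length L = 33 in; A_we = 0.3535 × 33 = 11.67 in².
F_nw = 0.6 F_EXX = 0.6 × 100 = 60 ksi.
R_n = 60 × 11.67 = 699.9 kip; R_n/Ω = 699.9/2.0 = 350 kip.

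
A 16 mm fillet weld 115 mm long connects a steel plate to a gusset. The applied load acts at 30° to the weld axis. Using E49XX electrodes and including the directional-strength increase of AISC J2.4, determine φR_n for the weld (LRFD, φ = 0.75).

φR_n ≈ 338 kN

E49XX → F_EXX = 490 MPa.
t_e = 0.707 × 16 = 11.31 mm; A_we = 11.31 × 115 = 1301 mm².
Directional factor: 1.0 + 0.5 sin^1.5(30°) = 1.177.
F_nw = 0.6 × 490 × 1.177 = 346 MPa.
φR_n = 0.75 × 346 × 1301 × 10⁻³ = 337.6 kN.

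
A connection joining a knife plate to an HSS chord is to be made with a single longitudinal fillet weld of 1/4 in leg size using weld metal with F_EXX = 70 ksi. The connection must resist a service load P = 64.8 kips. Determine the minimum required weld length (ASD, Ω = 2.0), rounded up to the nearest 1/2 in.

Throat t_e = 0.707 × 0.25 = 0.1767 in.
r_n/Ω = (0.6 × 70 × 0.1767) / 2.0 = 3.712 kip/in.
L_req = P / (r_n/Ω) = 64.8 / 3.712 = 17.46 in total.
Round up → use L = 17.5 in.

L = 17.5 in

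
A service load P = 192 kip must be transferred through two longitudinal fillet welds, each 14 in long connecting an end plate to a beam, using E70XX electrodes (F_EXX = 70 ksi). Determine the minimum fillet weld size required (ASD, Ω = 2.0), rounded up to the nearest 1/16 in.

Total weld length L = 28 in.
Required throat t_e = P × Ω / (0.6 F_EXX × L) = 192 × 2.0 / (0.6 × 70 × 28) = 0.3265 in.
Required leg w = t_e / 0.707 = 0.4619 in → use 1/2 in.

w = 1/2 in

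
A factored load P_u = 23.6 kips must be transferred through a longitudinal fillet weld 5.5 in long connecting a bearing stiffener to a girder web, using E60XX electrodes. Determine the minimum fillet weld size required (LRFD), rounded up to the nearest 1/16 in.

E60XX → F_EXX = 60 ksi.
Total weld length L = 5.5 in.
Required throat t_e = P_u / (φ × 0.6 F_EXX × L) = 23.6 / (0.75 × 0.6 × 60 × 5.5) = 0.1589 in.
Required leg w = t_e / 0.707 = 0.2248 in → use 1/4 in.

w = 1/4 in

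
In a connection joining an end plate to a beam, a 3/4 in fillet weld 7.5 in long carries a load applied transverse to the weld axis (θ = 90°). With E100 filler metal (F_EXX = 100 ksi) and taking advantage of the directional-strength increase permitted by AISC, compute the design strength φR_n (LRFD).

t_e = 0.707 × 0.75 = 0.5302 in; A_we = 0.5302 × 7.5 = 3.977 in².
Directional factor: 1.0 + 0.5 sin^1.5(90°) = 1.5.
F_nw = 0.6 × 100 × 1.5 = 90 ksi.
φR_n = 0.75 × 90 × 3.977 = 268.4 kip.

φR_n ≈ 268 kip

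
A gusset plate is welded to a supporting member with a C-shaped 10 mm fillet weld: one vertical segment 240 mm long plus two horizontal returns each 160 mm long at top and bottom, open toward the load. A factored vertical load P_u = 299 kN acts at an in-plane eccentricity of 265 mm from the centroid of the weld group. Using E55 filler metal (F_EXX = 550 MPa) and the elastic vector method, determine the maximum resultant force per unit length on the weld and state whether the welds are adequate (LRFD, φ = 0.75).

Total weld length L_w = 560 mm. Treat welds as unit-width lines.
Centroid: x̄ = 2×160×80 / 560 = 45.71 mm from the vertical weld.
Polar moment about centroid: J = I_x + I_y = [240³/12 + 2×160×120²] + [240×45.71² + 2(160³/12 + 160×34.29²)] = 7320000 mm³.
Direct shear f_v = P/L_w = 299×10³ / 560 = 533.9 N/mm (vertical).
Torsion M = P·e = 299×10³ × 265 = 79235000 N·mm.
Critical point at (x, y) = (114.3, 120) from centroid. f_tx = M·y/J = 1299 N/mm; f_ty = M·x/J = 1237 N/mm.
Resultant f_max = √[f_tx² + (f_v + f_ty)²] = √[1299² + (533.9 + 1237)²] = 2196 N/mm.
Capacity per unit length: φr_n = 0.75 × 0.6 × 550 × (0.707 × 10) = 1750 N/mm.
2196 > 1750 → NOT adequate.

f_max ≈ 2200 N/mm; NOT adequate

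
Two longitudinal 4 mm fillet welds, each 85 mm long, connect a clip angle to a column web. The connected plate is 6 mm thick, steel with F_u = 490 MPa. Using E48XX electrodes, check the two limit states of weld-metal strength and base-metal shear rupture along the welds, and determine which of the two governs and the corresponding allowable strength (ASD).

E48XX → F_EXX = 480 MPa.
t_e = 0.707 × 4 = 2.828 mm; L = 170 mm.
Weld metal: R_n/Ω = (1/2.0) × 0.6 × 480 × 2.828 × 170 × 10⁻³ = 69.23 kN.
Base metal (shear rupture): R_n/Ω = (1/2.0) × 0.6 × 490 × 6 × 170 × 10⁻³ = 149.9 kN.
Governing: weld metal.

R_n/Ω ≈ 69.2 kN (weld metal governs)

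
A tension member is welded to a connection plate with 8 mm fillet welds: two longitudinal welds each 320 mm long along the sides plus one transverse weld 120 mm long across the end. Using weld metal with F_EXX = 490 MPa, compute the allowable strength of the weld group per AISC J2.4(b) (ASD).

R_n/Ω ≈ 632 kN

t_e = 0.707 × 8 = 5.656 mm.
R_nwl = 0.6 × 490 × 5.656 × 640 × 10⁻³ = 1064 kN (longitudinal, 2 welds).
R_nwt = 0.6 × 490 × 5.656 × 120 × 10⁻³ = 199.5 kN (transverse, base value).
(i) R_nwl + R_nwt = 1264 kN; (ii) 0.85 R_nwl + 1.5 R_nwt = 1204 kN.
R_n = max = 1264 kN [governs: (i)]; R_n/Ω = 631.9 kN.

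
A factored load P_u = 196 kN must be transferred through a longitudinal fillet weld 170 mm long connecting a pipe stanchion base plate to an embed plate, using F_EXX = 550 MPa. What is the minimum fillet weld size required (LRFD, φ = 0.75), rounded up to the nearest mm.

Total weld length L = 170 mm.
Required throat t_e = P_u / (φ × 0.6 F_EXX × L) = 196 / (0.75 × 0.6 × 550 × 170 × 10⁻³) = 4.658 mm.
Required leg w = t_e / 0.707 = 6.589 mm → use 7 mm.

w = 7 mm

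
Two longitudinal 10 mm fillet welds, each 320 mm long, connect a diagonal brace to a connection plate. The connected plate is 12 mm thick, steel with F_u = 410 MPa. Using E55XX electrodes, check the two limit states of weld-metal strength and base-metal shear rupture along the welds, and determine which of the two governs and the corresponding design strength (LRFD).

E55XX → F_EXX = 550 MPa.
t_e = 0.707 × 10 = 7.07 mm; L = 640 mm.
Weld metal: φR_n = 0.75 × 0.6 × 550 × 7.07 × 640 × 10⁻³ = 1120 kN.
Base metal (shear rupture): φR_n = 0.75 × 0.6 × 410 × 12 × 640 × 10⁻³ = 1417 kN.
Governing: weld metal.

φR_n ≈ 1120 kN (weld metal governs)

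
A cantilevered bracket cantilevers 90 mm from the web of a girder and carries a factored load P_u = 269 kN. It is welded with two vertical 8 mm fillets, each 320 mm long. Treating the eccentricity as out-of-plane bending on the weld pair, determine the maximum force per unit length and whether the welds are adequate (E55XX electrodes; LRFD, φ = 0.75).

f_max ≈ 824 N/mm; adequate

E55XX → F_EXX = 550 MPa.
L_w = 2 × 320 = 640 mm; section modulus (unit throat) S = 2 × L²/6 = 34130 mm².
Direct shear f_v = P/L_w = 269×10³/640 = 420.3 N/mm.
Moment M = P × e = 269×10³ × 90 = 24210000 N·mm; bending f_b = M/S = 709.3 N/mm.
f_max = √(f_v² + f_b²) = √(420.3² + 709.3²) = 824.5 N/mm.
φr_n = 0.75 × 0.6 × 550 × (0.707 × 8) = 1400 N/mm → adequate.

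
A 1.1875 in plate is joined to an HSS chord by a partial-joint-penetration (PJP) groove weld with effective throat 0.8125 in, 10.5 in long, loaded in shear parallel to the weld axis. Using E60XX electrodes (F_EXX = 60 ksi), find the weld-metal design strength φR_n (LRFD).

Effective throat (given) t_e = 0.8125 in.
A_we = 0.8125 × 10.5 = 8.531 in².
F_nw = 0.6 F_EXX = 36 ksi.
φR_n = 0.75 × 36 × 8.531 = 230.3 kips.

φR_n ≈ 230 kips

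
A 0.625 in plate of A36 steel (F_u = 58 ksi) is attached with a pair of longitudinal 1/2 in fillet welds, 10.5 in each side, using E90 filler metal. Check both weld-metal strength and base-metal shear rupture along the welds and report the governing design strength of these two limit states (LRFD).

φR_n ≈ 301 kips (weld metal governs)

E90XX → F_EXX = 90 ksi.
t_e = 0.707 × 0.5 = 0.3535 in; L = 21 in.
Weld metal: φR_n = 0.75 × 0.6 × 90 × 0.3535 × 21 = 300.7 kips.
Base metal (shear rupture): φR_n = 0.75 × 0.6 × 58 × 0.625 × 21 = 342.6 kips.
Governing: weld metal.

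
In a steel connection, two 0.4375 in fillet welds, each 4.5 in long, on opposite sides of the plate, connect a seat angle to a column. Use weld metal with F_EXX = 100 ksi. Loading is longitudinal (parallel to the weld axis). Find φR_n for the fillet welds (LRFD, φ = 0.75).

Effective throat t_e = 0.707 × 0.4375 = 0.3093 in.
Total length L = 9 in; A_we = 0.3093 × 9 = 2.784 in².
F_nw = 0.6 F_EXX = 0.6 × 100 = 60 ksi.
φR_n = 0.75 × 60 × 2.784 = 125.3 kip.

φR_n ≈ 125 kip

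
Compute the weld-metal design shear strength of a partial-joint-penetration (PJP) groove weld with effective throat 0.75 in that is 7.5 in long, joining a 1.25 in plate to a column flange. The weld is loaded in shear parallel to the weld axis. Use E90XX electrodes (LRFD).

φR_n ≈ 228 kip

E90XX → F_EXX = 90 ksi.
Effective throat (given) t_e = 0.75 in.
A_we = 0.75 × 7.5 = 5.625 in².
F_nw = 0.6 F_EXX = 54 ksi.
φR_n = 0.75 × 54 × 5.625 = 227.8 kip.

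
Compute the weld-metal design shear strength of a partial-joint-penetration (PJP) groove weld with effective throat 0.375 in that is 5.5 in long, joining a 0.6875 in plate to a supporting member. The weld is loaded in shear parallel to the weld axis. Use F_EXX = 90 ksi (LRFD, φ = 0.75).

Effective throat (given) t_e = 0.375 in.
A_we = 0.375 × 5.5 = 2.062 in².
F_nw = 0.6 F_EXX = 54 ksi.
φR_n = 0.75 × 54 × 2.062 = 83.53 kips.

φR_n ≈ 83.5 kips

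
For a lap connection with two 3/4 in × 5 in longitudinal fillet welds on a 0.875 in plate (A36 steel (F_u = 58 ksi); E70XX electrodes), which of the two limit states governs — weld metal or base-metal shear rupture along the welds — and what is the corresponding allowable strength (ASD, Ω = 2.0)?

E70XX → F_EXX = 70 ksi.
t_e = 0.707 × 0.75 = 0.5302 in; L = 10 in.
Weld metal: R_n/Ω = (1/2.0) × 0.6 × 70 × 0.5302 × 10 = 111.4 kip.
Base metal (shear rupture): R_n/Ω = (1/2.0) × 0.6 × 58 × 0.875 × 10 = 152.2 kip.
Governing: weld metal.

R_n/Ω ≈ 111 kip (weld metal governs)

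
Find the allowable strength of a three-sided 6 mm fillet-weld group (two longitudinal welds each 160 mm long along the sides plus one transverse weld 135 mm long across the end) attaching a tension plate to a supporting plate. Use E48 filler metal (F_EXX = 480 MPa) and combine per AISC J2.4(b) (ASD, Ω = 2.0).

R_n/Ω ≈ 290 kN

t_e = 0.707 × 6 = 4.242 mm.
R_nwl = 0.6 × 480 × 4.242 × 320 × 10⁻³ = 390.9 kN (longitudinal, 2 welds).
R_nwt = 0.6 × 480 × 4.242 × 135 × 10⁻³ = 164.9 kN (transverse, base value).
(i) R_nwl + R_nwt = 555.9 kN; (ii) 0.85 R_nwl + 1.5 R_nwt = 579.7 kN.
R_n = max = 579.7 kN [governs: (ii)]; R_n/Ω = 289.8 kN.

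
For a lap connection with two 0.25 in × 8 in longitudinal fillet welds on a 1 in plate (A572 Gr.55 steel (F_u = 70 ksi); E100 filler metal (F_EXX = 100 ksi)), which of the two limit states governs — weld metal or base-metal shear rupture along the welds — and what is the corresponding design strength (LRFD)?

φR_n ≈ 127 kip (weld metal governs)

t_e = 0.707 × 0.25 = 0.1767 in; L = 16 in.
Weld metal: φR_n = 0.75 × 0.6 × 100 × 0.1767 × 16 = 127.3 kip.
Base metal (shear rupture): φR_n = 0.75 × 0.6 × 70 × 1 × 16 = 504 kip.
Governing: weld metal.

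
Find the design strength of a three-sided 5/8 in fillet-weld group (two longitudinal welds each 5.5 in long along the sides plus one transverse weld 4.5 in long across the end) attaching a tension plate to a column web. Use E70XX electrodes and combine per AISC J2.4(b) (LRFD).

E70XX → F_EXX = 70 ksi.
t_e = 0.707 × 0.625 = 0.4419 in.
R_nwl = 0.6 × 70 × 0.4419 × 11 = 204.1 kips (longitudinal, 2 welds).
R_nwt = 0.6 × 70 × 0.4419 × 4.5 = 83.51 kips (transverse, base value).
(i) R_nwl + R_nwt = 287.7 kips; (ii) 0.85 R_nwl + 1.5 R_nwt = 298.8 kips.
R_n = max = 298.8 kips [governs: (ii)]; φR_n = 224.1 kips.

φR_n ≈ 224 kips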